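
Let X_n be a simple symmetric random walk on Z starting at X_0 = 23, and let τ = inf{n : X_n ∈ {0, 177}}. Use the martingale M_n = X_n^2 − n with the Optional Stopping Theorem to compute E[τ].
E[τ] = 3542

M_n = X_n^2 − n is a martingale (since E[X_{n+1}^2 | F_n] = X_n^2 + 1). By OST (τ has finite mean in a bounded region), E[M_τ] = E[M_0] = X_0^2 − 0 = 23^2 = 529. Also E[M_τ] = E[X_τ^2] − E[τ]. The walk exits at 0 or 177, with P(hit 177 first) = 23/177, so E[X_τ^2] = 177^2 · 23/177 + 0 = 4071. Thus E[τ] = E[X_τ^2] − E[M_τ] = 4071 − 529 = 3542 = 23(177 − 23) = 3542.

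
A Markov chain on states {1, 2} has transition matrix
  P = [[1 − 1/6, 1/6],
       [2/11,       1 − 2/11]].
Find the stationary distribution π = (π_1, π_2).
π_1 = 12/23, π_2 = 11/23

Solve πP = π with π_1 + π_2 = 1. From πP = π: π_1 · (1 − 1/6) + π_2 · 2/11 = π_1 ⇒ π_2 · 2/11 = π_1 · 1/6 ⇒ π_2/π_1 = (1/6)/(2/11) = 11/12. Together with π_1 + π_2 = 1:
  π_1 = (2/11)/(1/6 + 2/11) = (2/11)/(23/66) = 12/23,
  π_2 = (1/6)/(1/6 + 2/11) = (1/6)/(23/66) = 11/23.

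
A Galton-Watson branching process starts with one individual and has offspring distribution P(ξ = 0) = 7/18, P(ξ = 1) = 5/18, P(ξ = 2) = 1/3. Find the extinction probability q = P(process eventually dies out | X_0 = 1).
q = 1

Mean offspring μ = 0·7/18 + 1·5/18 + 2·1/3 = 17/18 ≤ 1. For μ ≤ 1 with offspring not concentrated at 1, the Galton-Watson process goes extinct almost surely, so q = 1.
(Algebraic check: The pgf is f(s) = 7/18 + 5/18·s + 1/3·s². The extinction probability q is the smallest fixed point of f in [0, 1]. Setting s = f(s):
  1/3·s² + (5/18 − 1)·s + 7/18 = 0
  1/3·s² − (7/18 + 1/3)·s + 7/18 = 0
which factors as (s − 1)·(1/3·s − 7/18) = 0, giving roots s = 1 and s = (7/18)/(1/3) = 7/6. Since 7/6 ≥ 1, the smallest root in [0, 1] is s = 1.)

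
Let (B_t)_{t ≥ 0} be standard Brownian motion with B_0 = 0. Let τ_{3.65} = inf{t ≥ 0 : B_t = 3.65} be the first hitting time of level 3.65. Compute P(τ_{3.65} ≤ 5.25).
P(τ_{3.65} ≤ 5.25) = 2(1 − Φ(3.65/√5.25)) = 2(1 − Φ(1.5930)) ≈ 0.1112

By the reflection principle for standard BM, P(τ_b ≤ t) = 2 · P(B_t ≥ b). Since B_t ~ N(0, t), P(B_t ≥ 3.65) = 1 − Φ(3.65/√t) = 1 − Φ(3.65/√5.25) = 1 − Φ(1.5930) ≈ 0.05558. Doubling: P(τ_{3.65} ≤ 5.25) ≈ 2 · 0.05558 = 0.11116 ≈ 0.1112.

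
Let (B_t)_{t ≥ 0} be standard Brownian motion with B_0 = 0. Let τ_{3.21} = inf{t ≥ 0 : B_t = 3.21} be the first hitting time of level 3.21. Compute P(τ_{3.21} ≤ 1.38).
P(τ_{3.21} ≤ 1.38) = 2(1 − Φ(3.21/√1.38)) = 2(1 − Φ(2.7325)) ≈ 0.0063

By the reflection principle for standard BM, P(τ_b ≤ t) = 2 · P(B_t ≥ b). Since B_t ~ N(0, t), P(B_t ≥ 3.21) = 1 − Φ(3.21/√t) = 1 − Φ(3.21/√1.38) = 1 − Φ(2.7325) ≈ 0.00314. Doubling: P(τ_{3.21} ≤ 1.38) ≈ 2 · 0.00314 = 0.00628 ≈ 0.0063.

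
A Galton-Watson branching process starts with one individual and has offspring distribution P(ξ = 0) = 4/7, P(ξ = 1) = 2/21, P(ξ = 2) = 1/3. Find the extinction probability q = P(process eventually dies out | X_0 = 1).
q = 1

Mean offspring μ = 0·4/7 + 1·2/21 + 2·1/3 = 16/21 ≤ 1. For μ ≤ 1 with offspring not concentrated at 1, the Galton-Watson process goes extinct almost surely, so q = 1.
(Algebraic check: The pgf is f(s) = 4/7 + 2/21·s + 1/3·s². The extinction probability q is the smallest fixed point of f in [0, 1]. Setting s = f(s):
  1/3·s² + (2/21 − 1)·s + 4/7 = 0
  1/3·s² − (4/7 + 1/3)·s + 4/7 = 0
which factors as (s − 1)·(1/3·s − 4/7) = 0, giving roots s = 1 and s = (4/7)/(1/3) = 12/7. Since 12/7 ≥ 1, the smallest root in [0, 1] is s = 1.)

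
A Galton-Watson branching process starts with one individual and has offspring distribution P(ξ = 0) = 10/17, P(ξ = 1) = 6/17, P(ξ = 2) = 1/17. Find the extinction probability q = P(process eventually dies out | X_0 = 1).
q = 1

Mean offspring μ = 0·10/17 + 1·6/17 + 2·1/17 = 8/17 ≤ 1. For μ ≤ 1 with offspring not concentrated at 1, the Galton-Watson process goes extinct almost surely, so q = 1.
(Algebraic check: The pgf is f(s) = 10/17 + 6/17·s + 1/17·s². The extinction probability q is the smallest fixed point of f in [0, 1]. Setting s = f(s):
  1/17·s² + (6/17 − 1)·s + 10/17 = 0
  1/17·s² − (10/17 + 1/17)·s + 10/17 = 0
which factors as (s − 1)·(1/17·s − 10/17) = 0, giving roots s = 1 and s = (10/17)/(1/17) = 10. Since 10 ≥ 1, the smallest root in [0, 1] is s = 1.)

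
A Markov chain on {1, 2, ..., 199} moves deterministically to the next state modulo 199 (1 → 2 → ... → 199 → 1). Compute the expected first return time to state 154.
E[T_154 | X_0 = 154] = 199

The chain cycles deterministically, so starting at state 154 it returns in exactly 199 steps. Equivalently, the stationary distribution is uniform π_j = 1/199 for every state j, so by Kac's formula E[T_154] = 1/π_154 = 199.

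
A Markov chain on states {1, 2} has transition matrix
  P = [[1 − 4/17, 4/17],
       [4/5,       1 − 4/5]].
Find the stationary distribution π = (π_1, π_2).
π_1 = 17/22, π_2 = 5/22

Solve πP = π with π_1 + π_2 = 1. From πP = π: π_1 · (1 − 4/17) + π_2 · 4/5 = π_1 ⇒ π_2 · 4/5 = π_1 · 4/17 ⇒ π_2/π_1 = (4/17)/(4/5) = 5/17. Together with π_1 + π_2 = 1:
  π_1 = (4/5)/(4/17 + 4/5) = (4/5)/(88/85) = 17/22,
  π_2 = (4/17)/(4/17 + 4/5) = (4/17)/(88/85) = 5/22.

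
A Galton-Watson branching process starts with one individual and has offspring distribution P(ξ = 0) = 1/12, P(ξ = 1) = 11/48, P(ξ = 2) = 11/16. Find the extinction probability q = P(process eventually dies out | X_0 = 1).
q = 4/33

The pgf is f(s) = 1/12 + 11/48·s + 11/16·s². The extinction probability q is the smallest fixed point of f in [0, 1]. Setting s = f(s):
  11/16·s² + (11/48 − 1)·s + 1/12 = 0
  11/16·s² − (1/12 + 11/16)·s + 1/12 = 0
which factors as (s − 1)·(11/16·s − 1/12) = 0, giving roots s = 1 and s = (1/12)/(11/16) = 4/33.
Mean offspring μ = 11/48 + 2·11/16 = 77/48 > 1 (supercritical), so q < 1. The extinction probability is the smaller root: q = (1/12)/(11/16) = 4/33.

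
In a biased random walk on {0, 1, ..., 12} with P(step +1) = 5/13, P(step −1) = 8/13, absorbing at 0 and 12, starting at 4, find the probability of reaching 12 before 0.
P(hit 12 before 0) = (1 − (8/5)^4) / (1 − (8/5)^12) = 390625/19727841

Let u_k denote P(reach 12 before 0 | start at k). Boundary: u_0 = 0, u_12 = 1. Recurrence: u_k = 5/13·u_{k+1} + 8/13·u_{k-1} for 1 ≤ k ≤ 11. Try u_k = A + B·r^k with r = q/p = (8/13)/(5/13) = 8/5. Substitution satisfies the recurrence; boundary conditions give:
  u_k = (1 − r^k) / (1 − r^N) = (1 − (8/5)^4) / (1 − (8/5)^12) = 390625/19727841.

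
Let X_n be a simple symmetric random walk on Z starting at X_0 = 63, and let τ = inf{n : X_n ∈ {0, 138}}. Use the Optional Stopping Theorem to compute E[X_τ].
E[X_τ] = 63

X_n is a martingale and τ is a bounded-mean stopping time (indeed τ is finite a.s. with bounded expectation since the walk is in a bounded region). By the OST, E[X_τ] = E[X_0] = 63. Equivalently: E[X_τ] = 138 · P(hit 138 first) + 0 · P(hit 0 first) = 138 · (63/138) = 63.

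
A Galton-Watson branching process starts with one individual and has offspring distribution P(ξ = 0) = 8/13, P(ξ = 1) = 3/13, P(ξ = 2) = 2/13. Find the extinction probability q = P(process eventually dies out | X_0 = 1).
q = 1

Mean offspring μ = 0·8/13 + 1·3/13 + 2·2/13 = 7/13 ≤ 1. For μ ≤ 1 with offspring not concentrated at 1, the Galton-Watson process goes extinct almost surely, so q = 1.
(Algebraic check: The pgf is f(s) = 8/13 + 3/13·s + 2/13·s². The extinction probability q is the smallest fixed point of f in [0, 1]. Setting s = f(s):
  2/13·s² + (3/13 − 1)·s + 8/13 = 0
  2/13·s² − (8/13 + 2/13)·s + 8/13 = 0
which factors as (s − 1)·(2/13·s − 8/13) = 0, giving roots s = 1 and s = (8/13)/(2/13) = 4. Since 4 ≥ 1, the smallest root in [0, 1] is s = 1.)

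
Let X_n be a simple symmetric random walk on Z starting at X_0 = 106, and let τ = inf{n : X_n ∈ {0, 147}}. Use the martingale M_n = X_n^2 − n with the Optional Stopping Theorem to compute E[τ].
E[τ] = 4346

M_n = X_n^2 − n is a martingale (since E[X_{n+1}^2 | F_n] = X_n^2 + 1). By OST (τ has finite mean in a bounded region), E[M_τ] = E[M_0] = X_0^2 − 0 = 106^2 = 11236. Also E[M_τ] = E[X_τ^2] − E[τ]. The walk exits at 0 or 147, with P(hit 147 first) = 106/147, so E[X_τ^2] = 147^2 · 106/147 + 0 = 15582. Thus E[τ] = E[X_τ^2] − E[M_τ] = 15582 − 11236 = 4346 = 106(147 − 106) = 4346.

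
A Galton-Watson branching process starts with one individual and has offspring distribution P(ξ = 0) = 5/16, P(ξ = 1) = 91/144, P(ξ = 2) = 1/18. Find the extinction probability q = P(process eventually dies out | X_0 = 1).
q = 1

Mean offspring μ = 0·5/16 + 1·91/144 + 2·1/18 = 107/144 ≤ 1. For μ ≤ 1 with offspring not concentrated at 1, the Galton-Watson process goes extinct almost surely, so q = 1.
(Algebraic check: The pgf is f(s) = 5/16 + 91/144·s + 1/18·s². The extinction probability q is the smallest fixed point of f in [0, 1]. Setting s = f(s):
  1/18·s² + (91/144 − 1)·s + 5/16 = 0
  1/18·s² − (5/16 + 1/18)·s + 5/16 = 0
which factors as (s − 1)·(1/18·s − 5/16) = 0, giving roots s = 1 and s = (5/16)/(1/18) = 45/8. Since 45/8 ≥ 1, the smallest root in [0, 1] is s = 1.)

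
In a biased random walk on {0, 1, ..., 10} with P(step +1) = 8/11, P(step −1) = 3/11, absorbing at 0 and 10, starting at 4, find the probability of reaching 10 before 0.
P(hit 10 before 0) = (1 − (3/8)^4) / (1 − (3/8)^10) = 19136512/19521505

Let u_k denote P(reach 10 before 0 | start at k). Boundary: u_0 = 0, u_10 = 1. Recurrence: u_k = 8/11·u_{k+1} + 3/11·u_{k-1} for 1 ≤ k ≤ 9. Try u_k = A + B·r^k with r = q/p = (3/11)/(8/11) = 3/8. Substitution satisfies the recurrence; boundary conditions give:
  u_k = (1 − r^k) / (1 − r^N) = (1 − (3/8)^4) / (1 − (3/8)^10) = 19136512/19521505.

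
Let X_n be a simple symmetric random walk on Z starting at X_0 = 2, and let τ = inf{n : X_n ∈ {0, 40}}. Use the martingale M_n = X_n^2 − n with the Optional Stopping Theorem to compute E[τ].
E[τ] = 76

M_n = X_n^2 − n is a martingale (since E[X_{n+1}^2 | F_n] = X_n^2 + 1). By OST (τ has finite mean in a bounded region), E[M_τ] = E[M_0] = X_0^2 − 0 = 2^2 = 4. Also E[M_τ] = E[X_τ^2] − E[τ]. The walk exits at 0 or 40, with P(hit 40 first) = 2/40, so E[X_τ^2] = 40^2 · 2/40 + 0 = 80. Thus E[τ] = E[X_τ^2] − E[M_τ] = 80 − 4 = 76 = 2(40 − 2) = 76.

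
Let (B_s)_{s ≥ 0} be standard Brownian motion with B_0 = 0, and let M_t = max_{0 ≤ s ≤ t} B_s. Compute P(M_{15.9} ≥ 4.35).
P(M_{15.9} ≥ 4.35) = 2·P(B_{15.9} ≥ 4.35) = 2(1 − Φ(4.35/√15.9)) ≈ 0.2753

By the reflection principle for Brownian motion, P(M_t ≥ a) = 2 · P(B_t ≥ a) for a ≥ 0. Since B_t ~ N(0, t), P(B_t ≥ 4.35) = 1 − Φ(4.35/√t) = 1 − Φ(4.35/√15.9) = 1 − Φ(1.0909). So
  P(M_{15.9} ≥ 4.35) = 2(1 − Φ(1.0909)) ≈ 0.2753.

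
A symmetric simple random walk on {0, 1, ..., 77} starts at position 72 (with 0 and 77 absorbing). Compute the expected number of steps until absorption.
E[τ | X_0 = 72] = 360

Let v_k = E[τ | X_0 = k]. Boundary: v_0 = v_77 = 0. Recurrence: v_k = 1 + (v_{k-1} + v_{k+1})/2 for 1 ≤ k ≤ 76. The particular solution to v_k − (v_{k-1} + v_{k+1})/2 = 1 is v_k = −k^2. Adding homogeneous solution A + B k and matching boundaries gives v_k = k (77 − k). Substituting k = 72: v_72 = 72 · 5 = 360.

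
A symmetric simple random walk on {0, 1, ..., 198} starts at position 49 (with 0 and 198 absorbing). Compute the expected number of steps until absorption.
E[τ | X_0 = 49] = 7301

Let v_k = E[τ | X_0 = k]. Boundary: v_0 = v_198 = 0. Recurrence: v_k = 1 + (v_{k-1} + v_{k+1})/2 for 1 ≤ k ≤ 197. The particular solution to v_k − (v_{k-1} + v_{k+1})/2 = 1 is v_k = −k^2. Adding homogeneous solution A + B k and matching boundaries gives v_k = k (198 − k). Substituting k = 49: v_49 = 49 · 149 = 7301.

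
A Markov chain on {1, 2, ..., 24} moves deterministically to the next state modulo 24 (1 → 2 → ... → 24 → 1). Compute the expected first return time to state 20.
E[T_20 | X_0 = 20] = 24

The chain cycles deterministically, so starting at state 20 it returns in exactly 24 steps. Equivalently, the stationary distribution is uniform π_j = 1/24 for every state j, so by Kac's formula E[T_20] = 1/π_20 = 24.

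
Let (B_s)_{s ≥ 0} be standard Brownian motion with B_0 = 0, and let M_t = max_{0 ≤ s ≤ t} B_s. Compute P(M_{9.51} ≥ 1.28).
P(M_{9.51} ≥ 1.28) = 2·P(B_{9.51} ≥ 1.28) = 2(1 − Φ(1.28/√9.51)) ≈ 0.6781

By the reflection principle for Brownian motion, P(M_t ≥ a) = 2 · P(B_t ≥ a) for a ≥ 0. Since B_t ~ N(0, t), P(B_t ≥ 1.28) = 1 − Φ(1.28/√t) = 1 − Φ(1.28/√9.51) = 1 − Φ(0.4151). So
  P(M_{9.51} ≥ 1.28) = 2(1 − Φ(0.4151)) ≈ 0.6781.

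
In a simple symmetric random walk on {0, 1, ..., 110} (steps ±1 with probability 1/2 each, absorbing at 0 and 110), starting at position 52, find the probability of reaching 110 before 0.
P(hit 110 before 0) = 52/110 = 26/55

Let u_k = P(hit 110 before 0 | start at k). Then u_0 = 0, u_110 = 1, and u_k = u_{k-1}/2 + u_{k+1}/2 for 1 ≤ k ≤ 109. This harmonic recurrence is solved by u_k = k/110, giving u_52 = 52/110 = 26/55.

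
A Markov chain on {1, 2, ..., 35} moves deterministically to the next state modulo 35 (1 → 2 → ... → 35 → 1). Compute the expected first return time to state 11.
E[T_11 | X_0 = 11] = 35

The chain cycles deterministically, so starting at state 11 it returns in exactly 35 steps. Equivalently, the stationary distribution is uniform π_j = 1/35 for every state j, so by Kac's formula E[T_11] = 1/π_11 = 35.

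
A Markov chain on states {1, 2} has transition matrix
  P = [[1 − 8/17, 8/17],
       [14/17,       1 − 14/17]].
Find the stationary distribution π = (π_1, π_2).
π_1 = 7/11, π_2 = 4/11

Solve πP = π with π_1 + π_2 = 1. From πP = π: π_1 · (1 − 8/17) + π_2 · 14/17 = π_1 ⇒ π_2 · 14/17 = π_1 · 8/17 ⇒ π_2/π_1 = (8/17)/(14/17) = 4/7. Together with π_1 + π_2 = 1:
  π_1 = (14/17)/(8/17 + 14/17) = (14/17)/(22/17) = 7/11,
  π_2 = (8/17)/(8/17 + 14/17) = (8/17)/(22/17) = 4/11.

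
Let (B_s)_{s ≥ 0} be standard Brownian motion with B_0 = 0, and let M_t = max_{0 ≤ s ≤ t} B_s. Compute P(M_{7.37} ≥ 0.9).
P(M_{7.37} ≥ 0.9) = 2·P(B_{7.37} ≥ 0.9) = 2(1 − Φ(0.9/√7.37)) ≈ 0.7403

By the reflection principle for Brownian motion, P(M_t ≥ a) = 2 · P(B_t ≥ a) for a ≥ 0. Since B_t ~ N(0, t), P(B_t ≥ 0.9) = 1 − Φ(0.9/√t) = 1 − Φ(0.9/√7.37) = 1 − Φ(0.3315). So
  P(M_{7.37} ≥ 0.9) = 2(1 − Φ(0.3315)) ≈ 0.7403.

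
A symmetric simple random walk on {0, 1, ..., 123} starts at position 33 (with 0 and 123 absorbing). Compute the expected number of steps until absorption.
E[τ | X_0 = 33] = 2970

Let v_k = E[τ | X_0 = k]. Boundary: v_0 = v_123 = 0. Recurrence: v_k = 1 + (v_{k-1} + v_{k+1})/2 for 1 ≤ k ≤ 122. The particular solution to v_k − (v_{k-1} + v_{k+1})/2 = 1 is v_k = −k^2. Adding homogeneous solution A + B k and matching boundaries gives v_k = k (123 − k). Substituting k = 33: v_33 = 33 · 90 = 2970.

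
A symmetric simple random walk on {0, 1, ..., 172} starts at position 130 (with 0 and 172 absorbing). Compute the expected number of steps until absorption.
E[τ | X_0 = 130] = 5460

Let v_k = E[τ | X_0 = k]. Boundary: v_0 = v_172 = 0. Recurrence: v_k = 1 + (v_{k-1} + v_{k+1})/2 for 1 ≤ k ≤ 171. The particular solution to v_k − (v_{k-1} + v_{k+1})/2 = 1 is v_k = −k^2. Adding homogeneous solution A + B k and matching boundaries gives v_k = k (172 − k). Substituting k = 130: v_130 = 130 · 42 = 5460.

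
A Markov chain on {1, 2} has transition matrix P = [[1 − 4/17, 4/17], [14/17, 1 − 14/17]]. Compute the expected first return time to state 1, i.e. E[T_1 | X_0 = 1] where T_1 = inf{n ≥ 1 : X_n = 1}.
E[T_1 | X_0 = 1] = 1/π_1 = 9/7

For an irreducible recurrent Markov chain with stationary distribution π, E[T_i | X_0 = i] = 1/π_i (Kac's formula). Here π_1 = (14/17)/(4/17 + 14/17) = (14/17)/(18/17) = 7/9, so E[T_1 | X_0 = 1] = 1/π_1 = (4/17 + 14/17)/(14/17) = (18/17)/(14/17) = 9/7.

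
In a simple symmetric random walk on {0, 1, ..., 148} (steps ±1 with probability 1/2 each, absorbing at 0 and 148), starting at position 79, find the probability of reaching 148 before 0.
P(hit 148 before 0) = 79/148

Let u_k = P(hit 148 before 0 | start at k). Then u_0 = 0, u_148 = 1, and u_k = u_{k-1}/2 + u_{k+1}/2 for 1 ≤ k ≤ 147. This harmonic recurrence is solved by u_k = k/148, giving u_79 = 79/148.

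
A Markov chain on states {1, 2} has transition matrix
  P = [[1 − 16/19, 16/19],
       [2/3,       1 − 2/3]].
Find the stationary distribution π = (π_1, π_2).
π_1 = 19/43, π_2 = 24/43

Solve πP = π with π_1 + π_2 = 1. From πP = π: π_1 · (1 − 16/19) + π_2 · 2/3 = π_1 ⇒ π_2 · 2/3 = π_1 · 16/19 ⇒ π_2/π_1 = (16/19)/(2/3) = 24/19. Together with π_1 + π_2 = 1:
  π_1 = (2/3)/(16/19 + 2/3) = (2/3)/(86/57) = 19/43,
  π_2 = (16/19)/(16/19 + 2/3) = (16/19)/(86/57) = 24/43.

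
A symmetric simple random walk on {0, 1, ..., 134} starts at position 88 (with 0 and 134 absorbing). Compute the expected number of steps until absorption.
E[τ | X_0 = 88] = 4048

Let v_k = E[τ | X_0 = k]. Boundary: v_0 = v_134 = 0. Recurrence: v_k = 1 + (v_{k-1} + v_{k+1})/2 for 1 ≤ k ≤ 133. The particular solution to v_k − (v_{k-1} + v_{k+1})/2 = 1 is v_k = −k^2. Adding homogeneous solution A + B k and matching boundaries gives v_k = k (134 − k). Substituting k = 88: v_88 = 88 · 46 = 4048.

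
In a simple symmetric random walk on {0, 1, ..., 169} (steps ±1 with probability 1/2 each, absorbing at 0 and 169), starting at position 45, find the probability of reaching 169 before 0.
P(hit 169 before 0) = 45/169

Let u_k = P(hit 169 before 0 | start at k). Then u_0 = 0, u_169 = 1, and u_k = u_{k-1}/2 + u_{k+1}/2 for 1 ≤ k ≤ 168. This harmonic recurrence is solved by u_k = k/169, giving u_45 = 45/169.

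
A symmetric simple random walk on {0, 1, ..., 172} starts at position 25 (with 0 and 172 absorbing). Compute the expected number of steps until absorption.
E[τ | X_0 = 25] = 3675

Let v_k = E[τ | X_0 = k]. Boundary: v_0 = v_172 = 0. Recurrence: v_k = 1 + (v_{k-1} + v_{k+1})/2 for 1 ≤ k ≤ 171. The particular solution to v_k − (v_{k-1} + v_{k+1})/2 = 1 is v_k = −k^2. Adding homogeneous solution A + B k and matching boundaries gives v_k = k (172 − k). Substituting k = 25: v_25 = 25 · 147 = 3675.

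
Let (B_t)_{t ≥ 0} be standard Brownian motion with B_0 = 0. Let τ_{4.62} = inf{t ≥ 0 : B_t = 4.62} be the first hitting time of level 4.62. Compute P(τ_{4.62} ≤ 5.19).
P(τ_{4.62} ≤ 5.19) = 2(1 − Φ(4.62/√5.19)) = 2(1 − Φ(2.0280)) ≈ 0.0426

By the reflection principle for standard BM, P(τ_b ≤ t) = 2 · P(B_t ≥ b). Since B_t ~ N(0, t), P(B_t ≥ 4.62) = 1 − Φ(4.62/√t) = 1 − Φ(4.62/√5.19) = 1 − Φ(2.0280) ≈ 0.02128. Doubling: P(τ_{4.62} ≤ 5.19) ≈ 2 · 0.02128 = 0.04256 ≈ 0.0426.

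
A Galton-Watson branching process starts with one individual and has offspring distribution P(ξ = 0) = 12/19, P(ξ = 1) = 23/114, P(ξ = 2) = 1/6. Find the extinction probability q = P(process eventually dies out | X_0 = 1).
q = 1

Mean offspring μ = 0·12/19 + 1·23/114 + 2·1/6 = 61/114 ≤ 1. For μ ≤ 1 with offspring not concentrated at 1, the Galton-Watson process goes extinct almost surely, so q = 1.
(Algebraic check: The pgf is f(s) = 12/19 + 23/114·s + 1/6·s². The extinction probability q is the smallest fixed point of f in [0, 1]. Setting s = f(s):
  1/6·s² + (23/114 − 1)·s + 12/19 = 0
  1/6·s² − (12/19 + 1/6)·s + 12/19 = 0
which factors as (s − 1)·(1/6·s − 12/19) = 0, giving roots s = 1 and s = (12/19)/(1/6) = 72/19. Since 72/19 ≥ 1, the smallest root in [0, 1] is s = 1.)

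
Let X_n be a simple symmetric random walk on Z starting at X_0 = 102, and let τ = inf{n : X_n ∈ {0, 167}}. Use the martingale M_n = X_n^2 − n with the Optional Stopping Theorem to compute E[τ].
E[τ] = 6630

M_n = X_n^2 − n is a martingale (since E[X_{n+1}^2 | F_n] = X_n^2 + 1). By OST (τ has finite mean in a bounded region), E[M_τ] = E[M_0] = X_0^2 − 0 = 102^2 = 10404. Also E[M_τ] = E[X_τ^2] − E[τ]. The walk exits at 0 or 167, with P(hit 167 first) = 102/167, so E[X_τ^2] = 167^2 · 102/167 + 0 = 17034. Thus E[τ] = E[X_τ^2] − E[M_τ] = 17034 − 10404 = 6630 = 102(167 − 102) = 6630.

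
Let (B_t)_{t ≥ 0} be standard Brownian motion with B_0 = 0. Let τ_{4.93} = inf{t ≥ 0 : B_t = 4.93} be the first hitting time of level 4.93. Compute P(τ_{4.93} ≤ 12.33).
P(τ_{4.93} ≤ 12.33) = 2(1 − Φ(4.93/√12.33)) = 2(1 − Φ(1.4040)) ≈ 0.1603

By the reflection principle for standard BM, P(τ_b ≤ t) = 2 · P(B_t ≥ b). Since B_t ~ N(0, t), P(B_t ≥ 4.93) = 1 − Φ(4.93/√t) = 1 − Φ(4.93/√12.33) = 1 − Φ(1.4040) ≈ 0.08016. Doubling: P(τ_{4.93} ≤ 12.33) ≈ 2 · 0.08016 = 0.16032 ≈ 0.1603.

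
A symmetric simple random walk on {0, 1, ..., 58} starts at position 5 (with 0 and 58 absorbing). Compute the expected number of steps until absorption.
E[τ | X_0 = 5] = 265

Let v_k = E[τ | X_0 = k]. Boundary: v_0 = v_58 = 0. Recurrence: v_k = 1 + (v_{k-1} + v_{k+1})/2 for 1 ≤ k ≤ 57. The particular solution to v_k − (v_{k-1} + v_{k+1})/2 = 1 is v_k = −k^2. Adding homogeneous solution A + B k and matching boundaries gives v_k = k (58 − k). Substituting k = 5: v_5 = 5 · 53 = 265.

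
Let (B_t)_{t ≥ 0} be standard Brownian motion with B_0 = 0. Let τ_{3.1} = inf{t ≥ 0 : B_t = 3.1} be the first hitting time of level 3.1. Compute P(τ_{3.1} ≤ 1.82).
P(τ_{3.1} ≤ 1.82) = 2(1 − Φ(3.1/√1.82)) = 2(1 − Φ(2.2979)) ≈ 0.0216

By the reflection principle for standard BM, P(τ_b ≤ t) = 2 · P(B_t ≥ b). Since B_t ~ N(0, t), P(B_t ≥ 3.1) = 1 − Φ(3.1/√t) = 1 − Φ(3.1/√1.82) = 1 − Φ(2.2979) ≈ 0.01078. Doubling: P(τ_{3.1} ≤ 1.82) ≈ 2 · 0.01078 = 0.02156 ≈ 0.0216.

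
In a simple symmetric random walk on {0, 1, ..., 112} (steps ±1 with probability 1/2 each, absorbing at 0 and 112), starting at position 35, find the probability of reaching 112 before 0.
P(hit 112 before 0) = 35/112 = 5/16

Let u_k = P(hit 112 before 0 | start at k). Then u_0 = 0, u_112 = 1, and u_k = u_{k-1}/2 + u_{k+1}/2 for 1 ≤ k ≤ 111. This harmonic recurrence is solved by u_k = k/112, giving u_35 = 35/112 = 5/16.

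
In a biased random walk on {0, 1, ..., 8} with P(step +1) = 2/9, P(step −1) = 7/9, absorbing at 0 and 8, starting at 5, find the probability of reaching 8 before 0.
P(hit 8 before 0) = (1 − (7/2)^5) / (1 − (7/2)^8) = 26840/1152909

Let u_k denote P(reach 8 before 0 | start at k). Boundary: u_0 = 0, u_8 = 1. Recurrence: u_k = 2/9·u_{k+1} + 7/9·u_{k-1} for 1 ≤ k ≤ 7. Try u_k = A + B·r^k with r = q/p = (7/9)/(2/9) = 7/2. Substitution satisfies the recurrence; boundary conditions give:
  u_k = (1 − r^k) / (1 − r^N) = (1 − (7/2)^5) / (1 − (7/2)^8) = 26840/1152909.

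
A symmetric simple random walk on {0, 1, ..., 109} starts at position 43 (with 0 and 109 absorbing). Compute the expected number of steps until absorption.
E[τ | X_0 = 43] = 2838

Let v_k = E[τ | X_0 = k]. Boundary: v_0 = v_109 = 0. Recurrence: v_k = 1 + (v_{k-1} + v_{k+1})/2 for 1 ≤ k ≤ 108. The particular solution to v_k − (v_{k-1} + v_{k+1})/2 = 1 is v_k = −k^2. Adding homogeneous solution A + B k and matching boundaries gives v_k = k (109 − k). Substituting k = 43: v_43 = 43 · 66 = 2838.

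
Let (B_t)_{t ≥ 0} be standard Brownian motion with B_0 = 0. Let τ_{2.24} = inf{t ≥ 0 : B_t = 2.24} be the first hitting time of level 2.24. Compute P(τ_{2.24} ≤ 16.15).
P(τ_{2.24} ≤ 16.15) = 2(1 − Φ(2.24/√16.15)) = 2(1 − Φ(0.5574)) ≈ 0.5773

By the reflection principle for standard BM, P(τ_b ≤ t) = 2 · P(B_t ≥ b). Since B_t ~ N(0, t), P(B_t ≥ 2.24) = 1 − Φ(2.24/√t) = 1 − Φ(2.24/√16.15) = 1 − Φ(0.5574) ≈ 0.28863. Doubling: P(τ_{2.24} ≤ 16.15) ≈ 2 · 0.28863 = 0.57726 ≈ 0.5773.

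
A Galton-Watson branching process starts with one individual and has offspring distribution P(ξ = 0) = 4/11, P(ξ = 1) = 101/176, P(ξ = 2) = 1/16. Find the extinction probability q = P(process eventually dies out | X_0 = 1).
q = 1

Mean offspring μ = 0·4/11 + 1·101/176 + 2·1/16 = 123/176 ≤ 1. For μ ≤ 1 with offspring not concentrated at 1, the Galton-Watson process goes extinct almost surely, so q = 1.
(Algebraic check: The pgf is f(s) = 4/11 + 101/176·s + 1/16·s². The extinction probability q is the smallest fixed point of f in [0, 1]. Setting s = f(s):
  1/16·s² + (101/176 − 1)·s + 4/11 = 0
  1/16·s² − (4/11 + 1/16)·s + 4/11 = 0
which factors as (s − 1)·(1/16·s − 4/11) = 0, giving roots s = 1 and s = (4/11)/(1/16) = 64/11. Since 64/11 ≥ 1, the smallest root in [0, 1] is s = 1.)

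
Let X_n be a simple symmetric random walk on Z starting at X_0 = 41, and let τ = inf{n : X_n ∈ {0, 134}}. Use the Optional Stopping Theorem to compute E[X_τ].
E[X_τ] = 41

X_n is a martingale and τ is a bounded-mean stopping time (indeed τ is finite a.s. with bounded expectation since the walk is in a bounded region). By the OST, E[X_τ] = E[X_0] = 41. Equivalently: E[X_τ] = 134 · P(hit 134 first) + 0 · P(hit 0 first) = 134 · (41/134) = 41.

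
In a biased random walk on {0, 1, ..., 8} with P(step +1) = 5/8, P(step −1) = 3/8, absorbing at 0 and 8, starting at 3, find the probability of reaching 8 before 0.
P(hit 8 before 0) = (1 − (3/5)^3) / (1 − (3/5)^8) = 153125/192032

Let u_k denote P(reach 8 before 0 | start at k). Boundary: u_0 = 0, u_8 = 1. Recurrence: u_k = 5/8·u_{k+1} + 3/8·u_{k-1} for 1 ≤ k ≤ 7. Try u_k = A + B·r^k with r = q/p = (3/8)/(5/8) = 3/5. Substitution satisfies the recurrence; boundary conditions give:
  u_k = (1 − r^k) / (1 − r^N) = (1 − (3/5)^3) / (1 − (3/5)^8) = 153125/192032.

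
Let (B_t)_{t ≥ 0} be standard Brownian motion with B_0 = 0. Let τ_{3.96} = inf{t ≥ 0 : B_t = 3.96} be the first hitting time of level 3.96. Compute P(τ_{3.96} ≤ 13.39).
P(τ_{3.96} ≤ 13.39) = 2(1 − Φ(3.96/√13.39)) = 2(1 − Φ(1.0822)) ≈ 0.2792

By the reflection principle for standard BM, P(τ_b ≤ t) = 2 · P(B_t ≥ b). Since B_t ~ N(0, t), P(B_t ≥ 3.96) = 1 − Φ(3.96/√t) = 1 − Φ(3.96/√13.39) = 1 − Φ(1.0822) ≈ 0.13958. Doubling: P(τ_{3.96} ≤ 13.39) ≈ 2 · 0.13958 = 0.27916 ≈ 0.2792.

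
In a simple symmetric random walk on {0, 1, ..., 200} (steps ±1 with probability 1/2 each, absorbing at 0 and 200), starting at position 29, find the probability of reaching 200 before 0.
P(hit 200 before 0) = 29/200

Let u_k = P(hit 200 before 0 | start at k). Then u_0 = 0, u_200 = 1, and u_k = u_{k-1}/2 + u_{k+1}/2 for 1 ≤ k ≤ 199. This harmonic recurrence is solved by u_k = k/200, giving u_29 = 29/200.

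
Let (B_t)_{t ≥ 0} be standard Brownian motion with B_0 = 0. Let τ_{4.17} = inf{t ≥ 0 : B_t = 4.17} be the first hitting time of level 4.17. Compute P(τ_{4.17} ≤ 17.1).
P(τ_{4.17} ≤ 17.1) = 2(1 − Φ(4.17/√17.1)) = 2(1 − Φ(1.0084)) ≈ 0.3133

By the reflection principle for standard BM, P(τ_b ≤ t) = 2 · P(B_t ≥ b). Since B_t ~ N(0, t), P(B_t ≥ 4.17) = 1 − Φ(4.17/√t) = 1 − Φ(4.17/√17.1) = 1 − Φ(1.0084) ≈ 0.15663. Doubling: P(τ_{4.17} ≤ 17.1) ≈ 2 · 0.15663 = 0.31326 ≈ 0.3133.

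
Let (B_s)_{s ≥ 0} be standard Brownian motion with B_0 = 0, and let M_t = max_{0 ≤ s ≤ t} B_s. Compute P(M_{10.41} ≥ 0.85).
P(M_{10.41} ≥ 0.85) = 2·P(B_{10.41} ≥ 0.85) = 2(1 − Φ(0.85/√10.41)) ≈ 0.7922

By the reflection principle for Brownian motion, P(M_t ≥ a) = 2 · P(B_t ≥ a) for a ≥ 0. Since B_t ~ N(0, t), P(B_t ≥ 0.85) = 1 − Φ(0.85/√t) = 1 − Φ(0.85/√10.41) = 1 − Φ(0.2634). So
  P(M_{10.41} ≥ 0.85) = 2(1 − Φ(0.2634)) ≈ 0.7922.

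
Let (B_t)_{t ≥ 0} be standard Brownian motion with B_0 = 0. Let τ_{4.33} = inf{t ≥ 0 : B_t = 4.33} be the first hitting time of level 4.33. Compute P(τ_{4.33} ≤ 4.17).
P(τ_{4.33} ≤ 4.17) = 2(1 − Φ(4.33/√4.17)) = 2(1 − Φ(2.1204)) ≈ 0.0340

By the reflection principle for standard BM, P(τ_b ≤ t) = 2 · P(B_t ≥ b). Since B_t ~ N(0, t), P(B_t ≥ 4.33) = 1 − Φ(4.33/√t) = 1 − Φ(4.33/√4.17) = 1 − Φ(2.1204) ≈ 0.01699. Doubling: P(τ_{4.33} ≤ 4.17) ≈ 2 · 0.01699 = 0.03398 ≈ 0.0340.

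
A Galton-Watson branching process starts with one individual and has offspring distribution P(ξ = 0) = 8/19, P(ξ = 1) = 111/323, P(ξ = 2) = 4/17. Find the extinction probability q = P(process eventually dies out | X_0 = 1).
q = 1

Mean offspring μ = 0·8/19 + 1·111/323 + 2·4/17 = 263/323 ≤ 1. For μ ≤ 1 with offspring not concentrated at 1, the Galton-Watson process goes extinct almost surely, so q = 1.
(Algebraic check: The pgf is f(s) = 8/19 + 111/323·s + 4/17·s². The extinction probability q is the smallest fixed point of f in [0, 1]. Setting s = f(s):
  4/17·s² + (111/323 − 1)·s + 8/19 = 0
  4/17·s² − (8/19 + 4/17)·s + 8/19 = 0
which factors as (s − 1)·(4/17·s − 8/19) = 0, giving roots s = 1 and s = (8/19)/(4/17) = 34/19. Since 34/19 ≥ 1, the smallest root in [0, 1] is s = 1.)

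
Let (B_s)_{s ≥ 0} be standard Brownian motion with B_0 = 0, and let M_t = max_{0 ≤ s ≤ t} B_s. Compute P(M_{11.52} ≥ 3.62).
P(M_{11.52} ≥ 3.62) = 2·P(B_{11.52} ≥ 3.62) = 2(1 − Φ(3.62/√11.52)) ≈ 0.2862

By the reflection principle for Brownian motion, P(M_t ≥ a) = 2 · P(B_t ≥ a) for a ≥ 0. Since B_t ~ N(0, t), P(B_t ≥ 3.62) = 1 − Φ(3.62/√t) = 1 − Φ(3.62/√11.52) = 1 − Φ(1.0666). So
  P(M_{11.52} ≥ 3.62) = 2(1 − Φ(1.0666)) ≈ 0.2862.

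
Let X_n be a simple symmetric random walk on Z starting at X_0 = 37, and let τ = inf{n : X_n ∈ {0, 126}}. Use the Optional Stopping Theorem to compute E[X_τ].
E[X_τ] = 37

X_n is a martingale and τ is a bounded-mean stopping time (indeed τ is finite a.s. with bounded expectation since the walk is in a bounded region). By the OST, E[X_τ] = E[X_0] = 37. Equivalently: E[X_τ] = 126 · P(hit 126 first) + 0 · P(hit 0 first) = 126 · (37/126) = 37.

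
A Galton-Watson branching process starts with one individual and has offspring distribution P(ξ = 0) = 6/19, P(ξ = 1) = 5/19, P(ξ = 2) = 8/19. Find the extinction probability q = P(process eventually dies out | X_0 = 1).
q = 3/4

The pgf is f(s) = 6/19 + 5/19·s + 8/19·s². The extinction probability q is the smallest fixed point of f in [0, 1]. Setting s = f(s):
  8/19·s² + (5/19 − 1)·s + 6/19 = 0
  8/19·s² − (6/19 + 8/19)·s + 6/19 = 0
which factors as (s − 1)·(8/19·s − 6/19) = 0, giving roots s = 1 and s = (6/19)/(8/19) = 3/4.
Mean offspring μ = 5/19 + 2·8/19 = 21/19 > 1 (supercritical), so q < 1. The extinction probability is the smaller root: q = (6/19)/(8/19) = 3/4.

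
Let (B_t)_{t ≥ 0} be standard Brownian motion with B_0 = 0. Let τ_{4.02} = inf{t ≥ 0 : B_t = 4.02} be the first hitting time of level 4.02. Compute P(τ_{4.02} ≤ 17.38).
P(τ_{4.02} ≤ 17.38) = 2(1 − Φ(4.02/√17.38)) = 2(1 − Φ(0.9643)) ≈ 0.3349

By the reflection principle for standard BM, P(τ_b ≤ t) = 2 · P(B_t ≥ b). Since B_t ~ N(0, t), P(B_t ≥ 4.02) = 1 − Φ(4.02/√t) = 1 − Φ(4.02/√17.38) = 1 − Φ(0.9643) ≈ 0.16745. Doubling: P(τ_{4.02} ≤ 17.38) ≈ 2 · 0.16745 = 0.33490 ≈ 0.3349.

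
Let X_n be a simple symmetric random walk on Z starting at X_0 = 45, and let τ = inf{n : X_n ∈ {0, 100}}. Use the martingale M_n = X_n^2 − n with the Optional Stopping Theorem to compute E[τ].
E[τ] = 2475

M_n = X_n^2 − n is a martingale (since E[X_{n+1}^2 | F_n] = X_n^2 + 1). By OST (τ has finite mean in a bounded region), E[M_τ] = E[M_0] = X_0^2 − 0 = 45^2 = 2025. Also E[M_τ] = E[X_τ^2] − E[τ]. The walk exits at 0 or 100, with P(hit 100 first) = 45/100, so E[X_τ^2] = 100^2 · 45/100 + 0 = 4500. Thus E[τ] = E[X_τ^2] − E[M_τ] = 4500 − 2025 = 2475 = 45(100 − 45) = 2475.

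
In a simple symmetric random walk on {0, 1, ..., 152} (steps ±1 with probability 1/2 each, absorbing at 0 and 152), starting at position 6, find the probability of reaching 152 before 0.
P(hit 152 before 0) = 6/152 = 3/76

Let u_k = P(hit 152 before 0 | start at k). Then u_0 = 0, u_152 = 1, and u_k = u_{k-1}/2 + u_{k+1}/2 for 1 ≤ k ≤ 151. This harmonic recurrence is solved by u_k = k/152, giving u_6 = 6/152 = 3/76.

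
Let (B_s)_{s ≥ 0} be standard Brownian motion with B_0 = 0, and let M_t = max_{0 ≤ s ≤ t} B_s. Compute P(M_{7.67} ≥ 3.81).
P(M_{7.67} ≥ 3.81) = 2·P(B_{7.67} ≥ 3.81) = 2(1 − Φ(3.81/√7.67)) ≈ 0.1689

By the reflection principle for Brownian motion, P(M_t ≥ a) = 2 · P(B_t ≥ a) for a ≥ 0. Since B_t ~ N(0, t), P(B_t ≥ 3.81) = 1 − Φ(3.81/√t) = 1 − Φ(3.81/√7.67) = 1 − Φ(1.3757). So
  P(M_{7.67} ≥ 3.81) = 2(1 − Φ(1.3757)) ≈ 0.1689.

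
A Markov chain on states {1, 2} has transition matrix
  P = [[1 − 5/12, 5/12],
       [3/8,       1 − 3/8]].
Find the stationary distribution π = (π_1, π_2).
π_1 = 9/19, π_2 = 10/19

Solve πP = π with π_1 + π_2 = 1. From πP = π: π_1 · (1 − 5/12) + π_2 · 3/8 = π_1 ⇒ π_2 · 3/8 = π_1 · 5/12 ⇒ π_2/π_1 = (5/12)/(3/8) = 10/9. Together with π_1 + π_2 = 1:
  π_1 = (3/8)/(5/12 + 3/8) = (3/8)/(19/24) = 9/19,
  π_2 = (5/12)/(5/12 + 3/8) = (5/12)/(19/24) = 10/19.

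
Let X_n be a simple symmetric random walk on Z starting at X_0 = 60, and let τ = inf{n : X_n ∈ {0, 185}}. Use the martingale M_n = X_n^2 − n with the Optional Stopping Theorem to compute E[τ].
E[τ] = 7500

M_n = X_n^2 − n is a martingale (since E[X_{n+1}^2 | F_n] = X_n^2 + 1). By OST (τ has finite mean in a bounded region), E[M_τ] = E[M_0] = X_0^2 − 0 = 60^2 = 3600. Also E[M_τ] = E[X_τ^2] − E[τ]. The walk exits at 0 or 185, with P(hit 185 first) = 60/185, so E[X_τ^2] = 185^2 · 60/185 + 0 = 11100. Thus E[τ] = E[X_τ^2] − E[M_τ] = 11100 − 3600 = 7500 = 60(185 − 60) = 7500.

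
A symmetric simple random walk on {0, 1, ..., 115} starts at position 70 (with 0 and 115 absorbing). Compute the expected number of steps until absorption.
E[τ | X_0 = 70] = 3150

Let v_k = E[τ | X_0 = k]. Boundary: v_0 = v_115 = 0. Recurrence: v_k = 1 + (v_{k-1} + v_{k+1})/2 for 1 ≤ k ≤ 114. The particular solution to v_k − (v_{k-1} + v_{k+1})/2 = 1 is v_k = −k^2. Adding homogeneous solution A + B k and matching boundaries gives v_k = k (115 − k). Substituting k = 70: v_70 = 70 · 45 = 3150.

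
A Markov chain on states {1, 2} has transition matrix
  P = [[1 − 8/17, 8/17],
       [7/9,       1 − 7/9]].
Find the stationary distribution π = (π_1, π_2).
π_1 = 119/191, π_2 = 72/191

Solve πP = π with π_1 + π_2 = 1. From πP = π: π_1 · (1 − 8/17) + π_2 · 7/9 = π_1 ⇒ π_2 · 7/9 = π_1 · 8/17 ⇒ π_2/π_1 = (8/17)/(7/9) = 72/119. Together with π_1 + π_2 = 1:
  π_1 = (7/9)/(8/17 + 7/9) = (7/9)/(191/153) = 119/191,
  π_2 = (8/17)/(8/17 + 7/9) = (8/17)/(191/153) = 72/191.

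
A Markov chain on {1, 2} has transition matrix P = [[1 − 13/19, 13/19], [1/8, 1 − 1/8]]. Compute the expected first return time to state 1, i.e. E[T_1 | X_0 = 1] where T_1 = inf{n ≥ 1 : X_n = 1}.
E[T_1 | X_0 = 1] = 1/π_1 = 123/19

For an irreducible recurrent Markov chain with stationary distribution π, E[T_i | X_0 = i] = 1/π_i (Kac's formula). Here π_1 = (1/8)/(13/19 + 1/8) = (1/8)/(123/152) = 19/123, so E[T_1 | X_0 = 1] = 1/π_1 = (13/19 + 1/8)/(1/8) = (123/152)/(1/8) = 123/19.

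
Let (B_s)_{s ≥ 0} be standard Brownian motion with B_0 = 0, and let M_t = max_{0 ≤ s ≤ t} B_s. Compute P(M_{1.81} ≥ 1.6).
P(M_{1.81} ≥ 1.6) = 2·P(B_{1.81} ≥ 1.6) = 2(1 − Φ(1.6/√1.81)) ≈ 0.2343

By the reflection principle for Brownian motion, P(M_t ≥ a) = 2 · P(B_t ≥ a) for a ≥ 0. Since B_t ~ N(0, t), P(B_t ≥ 1.6) = 1 − Φ(1.6/√t) = 1 − Φ(1.6/√1.81) = 1 − Φ(1.1893). So
  P(M_{1.81} ≥ 1.6) = 2(1 − Φ(1.1893)) ≈ 0.2343.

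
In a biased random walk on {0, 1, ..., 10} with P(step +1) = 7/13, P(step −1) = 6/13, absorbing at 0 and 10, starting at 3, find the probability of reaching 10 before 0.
P(hit 10 before 0) = (1 − (6/7)^3) / (1 − (6/7)^10) = 104589961/222009073

Let u_k denote P(reach 10 before 0 | start at k). Boundary: u_0 = 0, u_10 = 1. Recurrence: u_k = 7/13·u_{k+1} + 6/13·u_{k-1} for 1 ≤ k ≤ 9. Try u_k = A + B·r^k with r = q/p = (6/13)/(7/13) = 6/7. Substitution satisfies the recurrence; boundary conditions give:
  u_k = (1 − r^k) / (1 − r^N) = (1 − (6/7)^3) / (1 − (6/7)^10) = 104589961/222009073.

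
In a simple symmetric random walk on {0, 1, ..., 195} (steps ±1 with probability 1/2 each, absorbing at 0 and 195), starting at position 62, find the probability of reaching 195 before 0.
P(hit 195 before 0) = 62/195

Let u_k = P(hit 195 before 0 | start at k). Then u_0 = 0, u_195 = 1, and u_k = u_{k-1}/2 + u_{k+1}/2 for 1 ≤ k ≤ 194. This harmonic recurrence is solved by u_k = k/195, giving u_62 = 62/195.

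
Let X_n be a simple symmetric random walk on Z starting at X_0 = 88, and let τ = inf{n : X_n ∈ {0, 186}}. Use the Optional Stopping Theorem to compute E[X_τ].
E[X_τ] = 88

X_n is a martingale and τ is a bounded-mean stopping time (indeed τ is finite a.s. with bounded expectation since the walk is in a bounded region). By the OST, E[X_τ] = E[X_0] = 88. Equivalently: E[X_τ] = 186 · P(hit 186 first) + 0 · P(hit 0 first) = 186 · (88/186) = 88.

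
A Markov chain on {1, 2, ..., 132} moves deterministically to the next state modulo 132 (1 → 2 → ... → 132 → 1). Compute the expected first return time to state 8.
E[T_8 | X_0 = 8] = 132

The chain cycles deterministically, so starting at state 8 it returns in exactly 132 steps. Equivalently, the stationary distribution is uniform π_j = 1/132 for every state j, so by Kac's formula E[T_8] = 1/π_8 = 132.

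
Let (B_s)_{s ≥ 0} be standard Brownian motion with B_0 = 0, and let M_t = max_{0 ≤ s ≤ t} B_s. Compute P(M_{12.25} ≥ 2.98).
P(M_{12.25} ≥ 2.98) = 2·P(B_{12.25} ≥ 2.98) = 2(1 − Φ(2.98/√12.25)) ≈ 0.3945

By the reflection principle for Brownian motion, P(M_t ≥ a) = 2 · P(B_t ≥ a) for a ≥ 0. Since B_t ~ N(0, t), P(B_t ≥ 2.98) = 1 − Φ(2.98/√t) = 1 − Φ(2.98/√12.25) = 1 − Φ(0.8514). So
  P(M_{12.25} ≥ 2.98) = 2(1 − Φ(0.8514)) ≈ 0.3945.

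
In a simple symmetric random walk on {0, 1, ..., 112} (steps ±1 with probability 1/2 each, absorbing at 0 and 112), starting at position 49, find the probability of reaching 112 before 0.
P(hit 112 before 0) = 49/112 = 7/16

Let u_k = P(hit 112 before 0 | start at k). Then u_0 = 0, u_112 = 1, and u_k = u_{k-1}/2 + u_{k+1}/2 for 1 ≤ k ≤ 111. This harmonic recurrence is solved by u_k = k/112, giving u_49 = 49/112 = 7/16.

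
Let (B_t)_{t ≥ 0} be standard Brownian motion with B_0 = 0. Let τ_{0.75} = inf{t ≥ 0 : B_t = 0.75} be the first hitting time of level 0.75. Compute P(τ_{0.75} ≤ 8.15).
P(τ_{0.75} ≤ 8.15) = 2(1 − Φ(0.75/√8.15)) = 2(1 − Φ(0.2627)) ≈ 0.7928

By the reflection principle for standard BM, P(τ_b ≤ t) = 2 · P(B_t ≥ b). Since B_t ~ N(0, t), P(B_t ≥ 0.75) = 1 − Φ(0.75/√t) = 1 − Φ(0.75/√8.15) = 1 − Φ(0.2627) ≈ 0.39639. Doubling: P(τ_{0.75} ≤ 8.15) ≈ 2 · 0.39639 = 0.79278 ≈ 0.7928.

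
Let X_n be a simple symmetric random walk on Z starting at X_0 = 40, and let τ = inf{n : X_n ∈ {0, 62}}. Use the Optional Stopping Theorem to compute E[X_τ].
E[X_τ] = 40

X_n is a martingale and τ is a bounded-mean stopping time (indeed τ is finite a.s. with bounded expectation since the walk is in a bounded region). By the OST, E[X_τ] = E[X_0] = 40. Equivalently: E[X_τ] = 62 · P(hit 62 first) + 0 · P(hit 0 first) = 62 · (40/62) = 40.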